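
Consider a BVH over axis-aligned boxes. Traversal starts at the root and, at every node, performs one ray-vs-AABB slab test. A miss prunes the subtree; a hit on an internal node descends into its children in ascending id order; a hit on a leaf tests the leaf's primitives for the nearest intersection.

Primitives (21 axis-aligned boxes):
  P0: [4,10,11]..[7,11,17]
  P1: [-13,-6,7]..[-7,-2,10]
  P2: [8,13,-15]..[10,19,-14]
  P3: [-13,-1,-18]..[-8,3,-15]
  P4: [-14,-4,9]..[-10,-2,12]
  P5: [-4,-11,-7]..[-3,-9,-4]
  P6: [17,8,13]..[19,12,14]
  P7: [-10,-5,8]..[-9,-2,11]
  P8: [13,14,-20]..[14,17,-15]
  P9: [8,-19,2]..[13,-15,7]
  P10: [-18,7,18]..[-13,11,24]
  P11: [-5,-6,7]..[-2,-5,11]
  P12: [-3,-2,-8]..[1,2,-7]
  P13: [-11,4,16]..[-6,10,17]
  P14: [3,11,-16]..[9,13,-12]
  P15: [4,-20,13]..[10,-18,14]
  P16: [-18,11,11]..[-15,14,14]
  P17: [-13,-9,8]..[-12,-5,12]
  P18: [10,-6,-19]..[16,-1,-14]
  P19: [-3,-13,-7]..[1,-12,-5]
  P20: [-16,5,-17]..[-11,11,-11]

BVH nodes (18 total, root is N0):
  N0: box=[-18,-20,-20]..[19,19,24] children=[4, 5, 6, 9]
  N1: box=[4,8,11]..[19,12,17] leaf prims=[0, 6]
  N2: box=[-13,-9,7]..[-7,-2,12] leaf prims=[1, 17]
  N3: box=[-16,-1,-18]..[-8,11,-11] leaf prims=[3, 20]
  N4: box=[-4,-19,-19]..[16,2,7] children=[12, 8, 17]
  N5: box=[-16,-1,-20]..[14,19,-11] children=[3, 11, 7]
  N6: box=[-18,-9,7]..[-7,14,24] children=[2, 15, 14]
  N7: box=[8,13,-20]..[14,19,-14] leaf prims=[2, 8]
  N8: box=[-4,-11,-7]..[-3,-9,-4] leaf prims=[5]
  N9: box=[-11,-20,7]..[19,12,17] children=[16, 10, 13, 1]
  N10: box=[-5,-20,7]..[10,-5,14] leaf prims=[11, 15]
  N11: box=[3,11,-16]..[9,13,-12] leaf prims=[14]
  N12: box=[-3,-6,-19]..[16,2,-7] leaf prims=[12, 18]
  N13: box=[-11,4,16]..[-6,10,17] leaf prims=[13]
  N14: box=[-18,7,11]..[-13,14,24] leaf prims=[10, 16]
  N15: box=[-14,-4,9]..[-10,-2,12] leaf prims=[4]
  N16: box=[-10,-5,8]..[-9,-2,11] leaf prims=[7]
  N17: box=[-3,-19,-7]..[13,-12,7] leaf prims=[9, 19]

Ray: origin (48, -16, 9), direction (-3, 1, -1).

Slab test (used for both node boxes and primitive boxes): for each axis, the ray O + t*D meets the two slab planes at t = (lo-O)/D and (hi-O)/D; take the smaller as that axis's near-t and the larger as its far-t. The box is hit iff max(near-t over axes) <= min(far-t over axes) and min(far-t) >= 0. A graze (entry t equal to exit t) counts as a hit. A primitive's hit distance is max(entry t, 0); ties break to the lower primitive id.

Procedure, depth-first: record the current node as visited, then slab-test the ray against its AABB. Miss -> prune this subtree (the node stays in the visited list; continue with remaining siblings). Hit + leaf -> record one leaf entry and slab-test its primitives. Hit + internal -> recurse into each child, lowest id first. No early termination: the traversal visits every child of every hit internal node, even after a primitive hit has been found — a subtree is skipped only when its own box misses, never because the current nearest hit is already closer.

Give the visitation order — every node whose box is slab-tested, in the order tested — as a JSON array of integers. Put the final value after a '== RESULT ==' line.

Walk:
N0 x:[29/3,22] y:[-4,35] z:[-15,29] -> hit [29/3,22], descend [4, 5, 6, 9]
  N4 x:[32/3,52/3] y:[-3,18] z:[2,28] -> hit [32/3,52/3], descend [8, 12, 17]
    N8 x:[17,52/3] y:[5,7] z:[13,16] -> miss, prune
    N12 x:[32/3,17] y:[10,18] z:[16,28] -> hit [16,17] leaf, test {P12@t=16, P18(miss)}
    N17 x:[35/3,17] y:[-3,4] z:[2,16] -> miss, prune
  N5 x:[34/3,64/3] y:[15,35] z:[20,29] -> hit [20,64/3], descend [3, 7, 11]
    N3 x:[56/3,64/3] y:[15,27] z:[20,27] -> hit [20,64/3] leaf, test {P3(miss), P20@t=21}
    N7 x:[34/3,40/3] y:[29,35] z:[23,29] -> miss, prune
    N11 x:[13,15] y:[27,29] z:[21,25] -> miss, prune
  N6 x:[55/3,22] y:[7,30] z:[-15,2] -> miss, prune
  N9 x:[29/3,59/3] y:[-4,28] z:[-8,2] -> miss, prune

order=[0, 4, 8, 12, 17, 5, 3, 7, 11, 6, 9]  |boxes|=11  |leaves|=2  hit=P12

== RESULT ==
[0, 4, 8, 12, 17, 5, 3, 7, 11, 6, 9]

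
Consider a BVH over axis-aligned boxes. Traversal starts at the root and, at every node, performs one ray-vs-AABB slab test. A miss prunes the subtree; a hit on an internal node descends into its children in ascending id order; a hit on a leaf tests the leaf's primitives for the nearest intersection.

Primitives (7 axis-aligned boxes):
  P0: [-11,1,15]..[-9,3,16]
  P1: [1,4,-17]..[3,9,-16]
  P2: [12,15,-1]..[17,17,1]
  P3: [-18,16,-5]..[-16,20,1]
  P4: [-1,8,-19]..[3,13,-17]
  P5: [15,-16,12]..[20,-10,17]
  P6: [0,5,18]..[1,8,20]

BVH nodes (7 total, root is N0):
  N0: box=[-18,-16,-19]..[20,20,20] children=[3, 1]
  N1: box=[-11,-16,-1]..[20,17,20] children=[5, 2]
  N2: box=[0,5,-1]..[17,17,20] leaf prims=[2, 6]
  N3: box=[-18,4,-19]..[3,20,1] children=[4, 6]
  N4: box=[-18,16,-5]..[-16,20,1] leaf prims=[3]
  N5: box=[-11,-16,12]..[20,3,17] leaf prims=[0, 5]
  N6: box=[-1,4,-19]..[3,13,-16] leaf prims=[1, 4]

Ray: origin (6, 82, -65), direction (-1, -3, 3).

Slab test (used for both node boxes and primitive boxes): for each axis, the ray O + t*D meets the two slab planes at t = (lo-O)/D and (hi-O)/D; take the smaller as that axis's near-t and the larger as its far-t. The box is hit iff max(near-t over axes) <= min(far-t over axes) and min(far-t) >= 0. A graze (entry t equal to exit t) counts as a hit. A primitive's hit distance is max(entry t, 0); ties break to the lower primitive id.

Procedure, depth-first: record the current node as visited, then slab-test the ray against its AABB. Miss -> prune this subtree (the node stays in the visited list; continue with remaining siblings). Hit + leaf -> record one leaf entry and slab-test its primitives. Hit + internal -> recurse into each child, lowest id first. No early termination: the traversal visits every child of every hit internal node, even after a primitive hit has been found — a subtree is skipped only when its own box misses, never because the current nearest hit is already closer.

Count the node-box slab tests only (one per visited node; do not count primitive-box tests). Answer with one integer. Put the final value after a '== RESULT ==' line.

Trace the traversal:
N0 x:[-14,24] y:[62/3,98/3] z:[46/3,85/3] -> hit [62/3,24], descend [1, 3]
  N1 x:[-14,17] y:[65/3,98/3] z:[64/3,85/3] -> miss, prune
  N3 x:[3,24] y:[62/3,26] z:[46/3,22] -> hit [62/3,22], descend [4, 6]
    N4 x:[22,24] y:[62/3,22] z:[20,22] -> hit [22,22] leaf, test {P3@t=22}
    N6 x:[3,7] y:[23,26] z:[46/3,49/3] -> miss, prune

5 AABB tests over nodes [0, 1, 3, 4, 6]; 1 leaf entered; closest P3.

== RESULT ==
5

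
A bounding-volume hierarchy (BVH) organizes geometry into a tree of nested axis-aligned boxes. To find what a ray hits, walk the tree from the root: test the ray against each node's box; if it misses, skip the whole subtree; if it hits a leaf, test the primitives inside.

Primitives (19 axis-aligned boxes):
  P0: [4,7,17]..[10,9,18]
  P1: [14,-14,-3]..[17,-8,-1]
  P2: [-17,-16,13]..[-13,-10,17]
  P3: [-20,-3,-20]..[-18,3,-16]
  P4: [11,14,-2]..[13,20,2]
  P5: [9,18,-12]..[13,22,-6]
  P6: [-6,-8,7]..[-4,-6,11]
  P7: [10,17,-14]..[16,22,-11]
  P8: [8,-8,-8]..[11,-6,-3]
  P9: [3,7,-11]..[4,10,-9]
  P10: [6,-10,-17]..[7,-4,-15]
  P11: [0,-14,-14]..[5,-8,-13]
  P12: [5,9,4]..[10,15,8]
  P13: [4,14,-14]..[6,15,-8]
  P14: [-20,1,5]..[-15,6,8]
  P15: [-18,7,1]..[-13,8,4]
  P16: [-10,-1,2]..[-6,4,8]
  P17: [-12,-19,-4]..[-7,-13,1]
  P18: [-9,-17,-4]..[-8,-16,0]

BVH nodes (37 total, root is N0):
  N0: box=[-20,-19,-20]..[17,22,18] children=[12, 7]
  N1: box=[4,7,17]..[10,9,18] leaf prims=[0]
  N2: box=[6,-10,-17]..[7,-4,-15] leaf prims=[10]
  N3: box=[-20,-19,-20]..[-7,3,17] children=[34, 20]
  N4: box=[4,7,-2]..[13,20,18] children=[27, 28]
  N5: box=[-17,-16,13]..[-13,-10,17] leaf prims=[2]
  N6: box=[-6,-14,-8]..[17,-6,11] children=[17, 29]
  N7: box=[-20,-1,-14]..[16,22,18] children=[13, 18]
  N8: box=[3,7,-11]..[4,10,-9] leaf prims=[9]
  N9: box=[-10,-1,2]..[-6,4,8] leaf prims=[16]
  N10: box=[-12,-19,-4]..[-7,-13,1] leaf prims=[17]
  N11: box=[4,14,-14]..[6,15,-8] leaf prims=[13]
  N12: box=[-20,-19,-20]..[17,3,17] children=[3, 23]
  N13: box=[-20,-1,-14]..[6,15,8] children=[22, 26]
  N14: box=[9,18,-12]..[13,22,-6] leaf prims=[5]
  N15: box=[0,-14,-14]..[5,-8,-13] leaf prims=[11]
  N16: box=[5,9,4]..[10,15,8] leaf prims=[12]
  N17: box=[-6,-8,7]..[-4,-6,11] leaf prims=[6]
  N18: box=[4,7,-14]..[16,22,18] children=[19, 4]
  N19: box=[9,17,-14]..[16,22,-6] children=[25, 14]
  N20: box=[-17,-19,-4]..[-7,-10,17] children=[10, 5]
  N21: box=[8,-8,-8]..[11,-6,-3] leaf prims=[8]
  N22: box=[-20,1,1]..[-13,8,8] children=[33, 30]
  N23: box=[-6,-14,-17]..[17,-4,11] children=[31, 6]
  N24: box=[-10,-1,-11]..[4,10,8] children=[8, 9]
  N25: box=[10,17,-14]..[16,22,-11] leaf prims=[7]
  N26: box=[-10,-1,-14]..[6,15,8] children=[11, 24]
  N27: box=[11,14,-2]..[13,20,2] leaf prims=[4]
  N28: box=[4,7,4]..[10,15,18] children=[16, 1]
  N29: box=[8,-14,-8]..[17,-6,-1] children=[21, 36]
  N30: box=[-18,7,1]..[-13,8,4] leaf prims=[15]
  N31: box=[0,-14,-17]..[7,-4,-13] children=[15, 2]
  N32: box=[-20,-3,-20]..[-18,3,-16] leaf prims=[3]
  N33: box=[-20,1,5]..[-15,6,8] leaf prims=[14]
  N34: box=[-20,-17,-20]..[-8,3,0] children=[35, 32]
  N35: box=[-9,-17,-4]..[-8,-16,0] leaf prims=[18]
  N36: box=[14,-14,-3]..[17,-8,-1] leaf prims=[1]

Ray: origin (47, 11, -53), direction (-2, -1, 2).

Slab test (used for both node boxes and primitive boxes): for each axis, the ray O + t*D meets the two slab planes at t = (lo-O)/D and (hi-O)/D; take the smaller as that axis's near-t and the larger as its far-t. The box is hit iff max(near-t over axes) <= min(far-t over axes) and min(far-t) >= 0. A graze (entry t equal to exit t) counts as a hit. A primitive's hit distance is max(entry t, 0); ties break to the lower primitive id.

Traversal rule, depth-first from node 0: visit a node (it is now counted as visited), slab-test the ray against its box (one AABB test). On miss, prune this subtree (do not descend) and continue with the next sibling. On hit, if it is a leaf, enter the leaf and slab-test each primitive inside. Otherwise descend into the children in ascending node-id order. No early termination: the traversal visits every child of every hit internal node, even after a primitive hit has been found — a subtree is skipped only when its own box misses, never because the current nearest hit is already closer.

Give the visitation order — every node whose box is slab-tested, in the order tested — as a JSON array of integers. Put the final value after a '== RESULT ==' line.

Traverse from the root:
N0 x:[15,67/2] y:[-11,30] z:[33/2,71/2] -> hit [33/2,30], descend [7, 12]
  N7 x:[31/2,67/2] y:[-11,12] z:[39/2,71/2] -> miss, prune
  N12 x:[15,67/2] y:[8,30] z:[33/2,35] -> hit [33/2,30], descend [3, 23]
    N3 x:[27,67/2] y:[8,30] z:[33/2,35] -> hit [27,30], descend [20, 34]
      N20 x:[27,32] y:[21,30] z:[49/2,35] -> hit [27,30], descend [5, 10]
        N5 x:[30,32] y:[21,27] z:[33,35] -> miss, prune
        N10 x:[27,59/2] y:[24,30] z:[49/2,27] -> hit [27,27] leaf, test {P17@t=27}
      N34 x:[55/2,67/2] y:[8,28] z:[33/2,53/2] -> miss, prune
    N23 x:[15,53/2] y:[15,25] z:[18,32] -> hit [18,25], descend [6, 31]
      N6 x:[15,53/2] y:[17,25] z:[45/2,32] -> hit [45/2,25], descend [17, 29]
        N17 x:[51/2,53/2] y:[17,19] z:[30,32] -> miss, prune
        N29 x:[15,39/2] y:[17,25] z:[45/2,26] -> miss, prune
      N31 x:[20,47/2] y:[15,25] z:[18,20] -> hit [20,20], descend [2, 15]
        N2 x:[20,41/2] y:[15,21] z:[18,19] -> miss, prune
        N15 x:[21,47/2] y:[19,25] z:[39/2,20] -> miss, prune

Summary -> nodes [0, 7, 12, 3, 20, 5, 10, 34, 23, 6, 17, 29, 31, 2, 15]; box-tests=15; leaf-entries=1; first=P17

== RESULT ==
[0, 7, 12, 3, 20, 5, 10, 34, 23, 6, 17, 29, 31, 2, 15]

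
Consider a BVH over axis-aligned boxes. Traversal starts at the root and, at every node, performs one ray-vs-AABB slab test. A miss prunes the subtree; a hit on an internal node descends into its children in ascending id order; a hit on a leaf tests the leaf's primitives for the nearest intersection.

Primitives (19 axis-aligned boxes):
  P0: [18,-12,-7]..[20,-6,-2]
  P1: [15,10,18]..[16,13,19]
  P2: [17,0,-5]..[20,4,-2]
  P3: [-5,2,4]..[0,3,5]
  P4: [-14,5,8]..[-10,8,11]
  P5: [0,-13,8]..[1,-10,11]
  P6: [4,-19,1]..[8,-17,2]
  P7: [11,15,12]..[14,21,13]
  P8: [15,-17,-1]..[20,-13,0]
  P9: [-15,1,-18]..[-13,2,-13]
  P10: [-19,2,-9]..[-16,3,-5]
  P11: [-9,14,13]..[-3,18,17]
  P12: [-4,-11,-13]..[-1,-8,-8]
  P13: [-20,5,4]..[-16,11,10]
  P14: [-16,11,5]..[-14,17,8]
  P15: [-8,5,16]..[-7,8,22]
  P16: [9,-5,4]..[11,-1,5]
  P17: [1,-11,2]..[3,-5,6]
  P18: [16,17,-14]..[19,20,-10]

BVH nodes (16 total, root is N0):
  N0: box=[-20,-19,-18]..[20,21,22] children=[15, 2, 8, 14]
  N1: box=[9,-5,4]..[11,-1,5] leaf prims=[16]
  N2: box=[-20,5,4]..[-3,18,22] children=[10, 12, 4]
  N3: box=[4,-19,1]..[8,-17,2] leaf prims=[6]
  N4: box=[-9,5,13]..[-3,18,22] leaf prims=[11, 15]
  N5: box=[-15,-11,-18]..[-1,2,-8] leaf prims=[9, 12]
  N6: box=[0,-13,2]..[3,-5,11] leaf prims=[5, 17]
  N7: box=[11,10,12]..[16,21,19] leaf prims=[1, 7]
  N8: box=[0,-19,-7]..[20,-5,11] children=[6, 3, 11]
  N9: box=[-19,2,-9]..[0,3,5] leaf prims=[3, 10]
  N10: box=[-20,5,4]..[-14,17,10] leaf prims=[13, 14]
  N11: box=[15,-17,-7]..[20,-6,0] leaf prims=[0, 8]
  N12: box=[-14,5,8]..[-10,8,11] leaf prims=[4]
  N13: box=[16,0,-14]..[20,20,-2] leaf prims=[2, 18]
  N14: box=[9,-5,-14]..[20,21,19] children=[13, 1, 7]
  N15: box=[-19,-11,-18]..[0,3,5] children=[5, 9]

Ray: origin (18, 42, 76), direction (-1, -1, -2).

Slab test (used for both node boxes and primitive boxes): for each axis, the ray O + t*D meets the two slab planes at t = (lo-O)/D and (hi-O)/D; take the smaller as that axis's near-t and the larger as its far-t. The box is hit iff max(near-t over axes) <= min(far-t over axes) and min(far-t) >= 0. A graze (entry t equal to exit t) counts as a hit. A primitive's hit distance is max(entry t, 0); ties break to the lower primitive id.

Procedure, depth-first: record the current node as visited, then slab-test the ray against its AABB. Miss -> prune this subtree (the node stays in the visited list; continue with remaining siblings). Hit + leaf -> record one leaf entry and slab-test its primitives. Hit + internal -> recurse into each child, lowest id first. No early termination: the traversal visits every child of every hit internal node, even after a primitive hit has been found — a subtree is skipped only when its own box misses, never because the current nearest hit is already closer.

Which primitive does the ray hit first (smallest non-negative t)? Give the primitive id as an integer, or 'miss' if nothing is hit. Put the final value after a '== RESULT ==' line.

Traverse from the root:
N0 x:[-2,38] y:[21,61] z:[27,47] -> hit [27,38], descend [2, 8, 14, 15]
  N2 x:[21,38] y:[24,37] z:[27,36] -> hit [27,36], descend [4, 10, 12]
    N4 x:[21,27] y:[24,37] z:[27,63/2] -> hit [27,27] leaf, test {P11(miss), P15(miss)}
    N10 x:[32,38] y:[25,37] z:[33,36] -> hit [33,36] leaf, test {P13@t=34, P14(miss)}
    N12 x:[28,32] y:[34,37] z:[65/2,34] -> miss, prune
  N8 x:[-2,18] y:[47,61] z:[65/2,83/2] -> miss, prune
  N14 x:[-2,9] y:[21,47] z:[57/2,45] -> miss, prune
  N15 x:[18,37] y:[39,53] z:[71/2,47] -> miss, prune

Visited [0, 2, 4, 10, 12, 8, 14, 15]. Tests: 8 box, 2 leaf. Nearest: P13.

== RESULT ==
13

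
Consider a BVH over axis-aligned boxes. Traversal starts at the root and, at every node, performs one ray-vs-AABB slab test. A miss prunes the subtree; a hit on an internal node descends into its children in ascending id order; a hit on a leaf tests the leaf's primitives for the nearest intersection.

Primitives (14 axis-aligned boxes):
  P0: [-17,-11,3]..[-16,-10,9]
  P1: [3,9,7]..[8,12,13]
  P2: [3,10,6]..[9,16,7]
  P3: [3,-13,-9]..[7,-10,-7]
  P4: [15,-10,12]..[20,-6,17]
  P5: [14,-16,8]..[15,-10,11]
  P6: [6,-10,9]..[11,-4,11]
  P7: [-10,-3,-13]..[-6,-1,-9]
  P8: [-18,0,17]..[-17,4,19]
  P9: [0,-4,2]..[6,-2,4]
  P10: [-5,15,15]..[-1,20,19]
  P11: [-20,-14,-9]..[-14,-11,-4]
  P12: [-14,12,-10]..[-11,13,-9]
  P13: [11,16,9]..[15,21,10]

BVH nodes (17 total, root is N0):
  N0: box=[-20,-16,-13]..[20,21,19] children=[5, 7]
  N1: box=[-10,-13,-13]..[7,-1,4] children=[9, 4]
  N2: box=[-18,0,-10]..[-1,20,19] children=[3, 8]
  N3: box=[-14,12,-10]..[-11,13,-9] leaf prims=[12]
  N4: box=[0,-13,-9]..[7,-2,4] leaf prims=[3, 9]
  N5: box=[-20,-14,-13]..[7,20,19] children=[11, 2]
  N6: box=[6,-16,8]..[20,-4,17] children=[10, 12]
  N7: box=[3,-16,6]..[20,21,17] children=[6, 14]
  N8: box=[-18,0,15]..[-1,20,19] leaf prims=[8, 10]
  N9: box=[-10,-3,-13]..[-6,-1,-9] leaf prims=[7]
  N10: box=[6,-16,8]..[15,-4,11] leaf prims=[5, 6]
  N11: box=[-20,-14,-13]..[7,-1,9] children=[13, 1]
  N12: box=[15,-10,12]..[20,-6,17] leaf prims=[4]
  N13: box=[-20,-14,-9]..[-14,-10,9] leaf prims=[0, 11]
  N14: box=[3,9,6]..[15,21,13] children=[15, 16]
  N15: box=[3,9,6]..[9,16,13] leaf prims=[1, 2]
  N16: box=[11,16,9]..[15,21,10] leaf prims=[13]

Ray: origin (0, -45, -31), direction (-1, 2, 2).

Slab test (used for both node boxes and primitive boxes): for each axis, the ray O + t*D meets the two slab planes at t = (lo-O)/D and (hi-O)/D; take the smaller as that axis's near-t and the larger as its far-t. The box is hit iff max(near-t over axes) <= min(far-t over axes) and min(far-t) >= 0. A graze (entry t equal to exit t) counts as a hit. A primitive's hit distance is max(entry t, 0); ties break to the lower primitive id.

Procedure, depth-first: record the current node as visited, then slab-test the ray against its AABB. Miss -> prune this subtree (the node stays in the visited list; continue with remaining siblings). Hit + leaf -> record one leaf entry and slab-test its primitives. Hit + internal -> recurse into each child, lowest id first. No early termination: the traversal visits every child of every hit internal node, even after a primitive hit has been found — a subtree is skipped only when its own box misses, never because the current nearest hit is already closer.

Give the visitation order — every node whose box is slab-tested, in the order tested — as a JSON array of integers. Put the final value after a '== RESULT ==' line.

Traverse from the root:
N0 x:[-20,20] y:[29/2,33] z:[9,25] -> hit [29/2,20], descend [5, 7]
  N5 x:[-7,20] y:[31/2,65/2] z:[9,25] -> hit [31/2,20], descend [2, 11]
    N2 x:[1,18] y:[45/2,65/2] z:[21/2,25] -> miss, prune
    N11 x:[-7,20] y:[31/2,22] z:[9,20] -> hit [31/2,20], descend [1, 13]
      N1 x:[-7,10] y:[16,22] z:[9,35/2] -> miss, prune
      N13 x:[14,20] y:[31/2,35/2] z:[11,20] -> hit [31/2,35/2] leaf, test {P0@t=17, P11(miss)}
  N7 x:[-20,-3] y:[29/2,33] z:[37/2,24] -> miss, prune

Summary -> nodes [0, 5, 2, 11, 1, 13, 7]; box-tests=7; leaf-entries=1; first=P0

== RESULT ==
[0, 5, 2, 11, 1, 13, 7]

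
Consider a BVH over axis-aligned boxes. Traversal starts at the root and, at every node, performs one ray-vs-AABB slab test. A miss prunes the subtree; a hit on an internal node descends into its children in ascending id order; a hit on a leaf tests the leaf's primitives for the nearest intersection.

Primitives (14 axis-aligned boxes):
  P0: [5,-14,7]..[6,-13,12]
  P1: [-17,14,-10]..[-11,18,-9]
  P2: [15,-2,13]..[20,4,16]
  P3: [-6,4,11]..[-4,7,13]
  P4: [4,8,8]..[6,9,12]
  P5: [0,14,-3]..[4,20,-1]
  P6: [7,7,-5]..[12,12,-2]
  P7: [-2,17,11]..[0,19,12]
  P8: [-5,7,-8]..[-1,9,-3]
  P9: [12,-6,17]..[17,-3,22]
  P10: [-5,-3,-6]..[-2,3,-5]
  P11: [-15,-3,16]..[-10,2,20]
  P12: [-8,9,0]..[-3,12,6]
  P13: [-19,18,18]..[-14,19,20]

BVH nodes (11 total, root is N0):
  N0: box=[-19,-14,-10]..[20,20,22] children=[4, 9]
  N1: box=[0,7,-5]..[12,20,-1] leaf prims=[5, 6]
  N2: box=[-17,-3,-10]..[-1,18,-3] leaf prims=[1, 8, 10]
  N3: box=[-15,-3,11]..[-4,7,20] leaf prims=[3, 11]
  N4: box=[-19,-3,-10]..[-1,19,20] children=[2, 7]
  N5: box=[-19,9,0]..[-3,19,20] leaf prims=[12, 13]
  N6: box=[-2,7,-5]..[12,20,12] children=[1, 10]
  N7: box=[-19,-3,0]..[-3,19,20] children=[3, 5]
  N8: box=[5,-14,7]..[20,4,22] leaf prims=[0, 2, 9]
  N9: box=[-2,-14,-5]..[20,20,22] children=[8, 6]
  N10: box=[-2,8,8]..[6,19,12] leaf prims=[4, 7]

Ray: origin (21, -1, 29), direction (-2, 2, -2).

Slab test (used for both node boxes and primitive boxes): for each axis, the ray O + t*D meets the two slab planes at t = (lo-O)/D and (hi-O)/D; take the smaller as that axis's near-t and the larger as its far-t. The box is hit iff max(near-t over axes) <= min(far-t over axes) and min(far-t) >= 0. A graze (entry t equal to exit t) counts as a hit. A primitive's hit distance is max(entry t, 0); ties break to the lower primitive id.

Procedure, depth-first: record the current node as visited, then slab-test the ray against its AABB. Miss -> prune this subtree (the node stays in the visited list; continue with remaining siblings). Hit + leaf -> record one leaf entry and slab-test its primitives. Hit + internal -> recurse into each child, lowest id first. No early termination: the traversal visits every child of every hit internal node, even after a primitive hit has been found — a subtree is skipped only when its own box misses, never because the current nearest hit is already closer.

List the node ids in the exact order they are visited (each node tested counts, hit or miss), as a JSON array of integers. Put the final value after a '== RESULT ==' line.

Trace the traversal:
N0 x:[1/2,20] y:[-13/2,21/2] z:[7/2,39/2] -> hit [7/2,21/2], descend [4, 9]
  N4 x:[11,20] y:[-1,10] z:[9/2,39/2] -> miss, prune
  N9 x:[1/2,23/2] y:[-13/2,21/2] z:[7/2,17] -> hit [7/2,21/2], descend [6, 8]
    N6 x:[9/2,23/2] y:[4,21/2] z:[17/2,17] -> hit [17/2,21/2], descend [1, 10]
      N1 x:[9/2,21/2] y:[4,21/2] z:[15,17] -> miss, prune
      N10 x:[15/2,23/2] y:[9/2,10] z:[17/2,21/2] -> hit [17/2,10] leaf, test {P4(miss), P7(miss)}
    N8 x:[1/2,8] y:[-13/2,5/2] z:[7/2,11] -> miss, prune

Visited [0, 4, 9, 6, 1, 10, 8]. Tests: 7 box, 1 leaf. Nearest: miss.

== RESULT ==
[0, 4, 9, 6, 1, 10, 8]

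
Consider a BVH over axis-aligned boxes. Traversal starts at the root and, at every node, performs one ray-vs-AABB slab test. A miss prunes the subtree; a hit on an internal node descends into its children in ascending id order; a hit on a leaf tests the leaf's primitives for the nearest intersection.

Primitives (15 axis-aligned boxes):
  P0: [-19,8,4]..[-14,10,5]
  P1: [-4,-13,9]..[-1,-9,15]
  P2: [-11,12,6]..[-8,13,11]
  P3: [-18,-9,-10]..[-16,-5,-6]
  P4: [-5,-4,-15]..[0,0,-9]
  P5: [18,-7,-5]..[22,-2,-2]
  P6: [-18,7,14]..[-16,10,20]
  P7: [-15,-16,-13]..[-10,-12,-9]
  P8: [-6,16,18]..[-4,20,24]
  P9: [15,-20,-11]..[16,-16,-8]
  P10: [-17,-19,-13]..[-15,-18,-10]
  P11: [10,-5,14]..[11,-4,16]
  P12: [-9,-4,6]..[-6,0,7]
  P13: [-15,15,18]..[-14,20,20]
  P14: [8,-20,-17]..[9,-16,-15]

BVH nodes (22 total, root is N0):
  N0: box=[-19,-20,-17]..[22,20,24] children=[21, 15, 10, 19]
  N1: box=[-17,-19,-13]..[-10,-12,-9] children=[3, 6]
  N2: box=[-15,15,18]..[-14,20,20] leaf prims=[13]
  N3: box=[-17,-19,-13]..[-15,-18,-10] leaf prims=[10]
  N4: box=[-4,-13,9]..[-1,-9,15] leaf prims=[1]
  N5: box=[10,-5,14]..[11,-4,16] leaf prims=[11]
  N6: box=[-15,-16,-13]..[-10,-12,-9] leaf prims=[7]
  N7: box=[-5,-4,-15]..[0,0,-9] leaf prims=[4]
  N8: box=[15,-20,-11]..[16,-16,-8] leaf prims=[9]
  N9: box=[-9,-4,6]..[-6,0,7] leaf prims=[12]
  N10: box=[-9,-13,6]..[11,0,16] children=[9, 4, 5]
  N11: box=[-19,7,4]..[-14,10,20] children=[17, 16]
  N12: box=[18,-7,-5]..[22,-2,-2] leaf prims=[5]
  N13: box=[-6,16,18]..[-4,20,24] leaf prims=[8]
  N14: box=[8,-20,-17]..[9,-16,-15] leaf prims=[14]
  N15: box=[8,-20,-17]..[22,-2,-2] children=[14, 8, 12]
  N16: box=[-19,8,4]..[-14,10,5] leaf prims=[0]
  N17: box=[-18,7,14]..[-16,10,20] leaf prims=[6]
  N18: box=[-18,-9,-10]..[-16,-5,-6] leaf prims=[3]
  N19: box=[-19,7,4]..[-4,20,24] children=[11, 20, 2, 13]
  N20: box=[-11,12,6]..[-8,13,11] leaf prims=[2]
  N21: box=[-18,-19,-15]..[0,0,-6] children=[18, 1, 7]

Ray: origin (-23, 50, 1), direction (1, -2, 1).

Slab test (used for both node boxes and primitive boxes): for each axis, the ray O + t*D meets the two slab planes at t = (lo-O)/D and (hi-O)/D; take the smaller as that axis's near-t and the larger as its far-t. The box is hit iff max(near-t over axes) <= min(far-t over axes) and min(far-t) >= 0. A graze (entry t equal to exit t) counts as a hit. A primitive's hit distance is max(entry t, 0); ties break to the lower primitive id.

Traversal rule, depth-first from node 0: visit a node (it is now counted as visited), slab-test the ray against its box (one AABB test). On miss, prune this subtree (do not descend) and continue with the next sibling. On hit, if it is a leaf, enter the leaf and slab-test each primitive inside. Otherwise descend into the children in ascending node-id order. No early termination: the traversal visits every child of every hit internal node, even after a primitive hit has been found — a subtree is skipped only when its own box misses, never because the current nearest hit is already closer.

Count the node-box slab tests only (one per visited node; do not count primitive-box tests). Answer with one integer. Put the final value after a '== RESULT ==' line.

Walk:
N0 x:[4,45] y:[15,35] z:[-18,23] -> hit [15,23], descend [10, 15, 19, 21]
  N10 x:[14,34] y:[25,63/2] z:[5,15] -> miss, prune
  N15 x:[31,45] y:[26,35] z:[-18,-3] -> miss, prune
  N19 x:[4,19] y:[15,43/2] z:[3,23] -> hit [15,19], descend [2, 11, 13, 20]
    N2 x:[8,9] y:[15,35/2] z:[17,19] -> miss, prune
    N11 x:[4,9] y:[20,43/2] z:[3,19] -> miss, prune
    N13 x:[17,19] y:[15,17] z:[17,23] -> hit [17,17] leaf, test {P8@t=17}
    N20 x:[12,15] y:[37/2,19] z:[5,10] -> miss, prune
  N21 x:[5,23] y:[25,69/2] z:[-16,-7] -> miss, prune

order=[0, 10, 15, 19, 2, 11, 13, 20, 21]  |boxes|=9  |leaves|=1  hit=P8

== RESULT ==
9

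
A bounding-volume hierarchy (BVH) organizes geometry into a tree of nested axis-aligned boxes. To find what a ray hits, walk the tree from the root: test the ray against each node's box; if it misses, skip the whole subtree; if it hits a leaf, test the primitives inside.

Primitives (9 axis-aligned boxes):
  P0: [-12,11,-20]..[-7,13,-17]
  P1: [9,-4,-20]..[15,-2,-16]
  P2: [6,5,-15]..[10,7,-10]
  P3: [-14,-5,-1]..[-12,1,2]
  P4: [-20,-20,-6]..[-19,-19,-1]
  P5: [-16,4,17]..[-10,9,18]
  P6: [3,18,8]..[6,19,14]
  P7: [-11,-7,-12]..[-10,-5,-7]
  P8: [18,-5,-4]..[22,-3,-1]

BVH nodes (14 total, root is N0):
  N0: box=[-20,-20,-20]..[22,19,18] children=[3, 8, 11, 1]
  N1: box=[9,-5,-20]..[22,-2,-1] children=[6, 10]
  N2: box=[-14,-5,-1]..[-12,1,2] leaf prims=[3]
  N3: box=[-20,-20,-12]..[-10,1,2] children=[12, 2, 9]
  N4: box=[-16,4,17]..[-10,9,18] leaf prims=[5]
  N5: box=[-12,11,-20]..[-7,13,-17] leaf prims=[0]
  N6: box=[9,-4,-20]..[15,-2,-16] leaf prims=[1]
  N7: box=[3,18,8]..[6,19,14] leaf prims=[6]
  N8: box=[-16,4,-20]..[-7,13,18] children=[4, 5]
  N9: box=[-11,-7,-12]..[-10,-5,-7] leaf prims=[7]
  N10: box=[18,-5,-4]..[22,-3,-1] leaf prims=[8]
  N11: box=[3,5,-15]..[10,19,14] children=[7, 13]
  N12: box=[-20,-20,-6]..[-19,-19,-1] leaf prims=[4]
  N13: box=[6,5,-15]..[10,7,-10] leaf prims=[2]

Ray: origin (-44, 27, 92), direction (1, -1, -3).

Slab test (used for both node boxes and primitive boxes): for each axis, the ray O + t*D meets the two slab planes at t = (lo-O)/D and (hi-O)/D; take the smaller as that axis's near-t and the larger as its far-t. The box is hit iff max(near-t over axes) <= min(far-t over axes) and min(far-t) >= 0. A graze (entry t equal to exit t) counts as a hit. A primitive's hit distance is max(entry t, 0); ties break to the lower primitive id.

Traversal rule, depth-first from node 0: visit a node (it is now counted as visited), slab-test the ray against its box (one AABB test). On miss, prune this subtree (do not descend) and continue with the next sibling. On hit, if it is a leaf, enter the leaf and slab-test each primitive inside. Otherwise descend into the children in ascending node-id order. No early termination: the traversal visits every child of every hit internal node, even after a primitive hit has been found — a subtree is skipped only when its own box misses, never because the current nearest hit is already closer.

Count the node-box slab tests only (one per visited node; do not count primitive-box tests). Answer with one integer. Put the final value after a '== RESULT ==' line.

Walk:
N0 x:[24,66] y:[8,47] z:[74/3,112/3] -> hit [74/3,112/3], descend [1, 3, 8, 11]
  N1 x:[53,66] y:[29,32] z:[31,112/3] -> miss, prune
  N3 x:[24,34] y:[26,47] z:[30,104/3] -> hit [30,34], descend [2, 9, 12]
    N2 x:[30,32] y:[26,32] z:[30,31] -> hit [30,31] leaf, test {P3@t=30}
    N9 x:[33,34] y:[32,34] z:[33,104/3] -> hit [33,34] leaf, test {P7@t=33}
    N12 x:[24,25] y:[46,47] z:[31,98/3] -> miss, prune
  N8 x:[28,37] y:[14,23] z:[74/3,112/3] -> miss, prune
  N11 x:[47,54] y:[8,22] z:[26,107/3] -> miss, prune

8 AABB tests over nodes [0, 1, 3, 2, 9, 12, 8, 11]; 2 leaves entered; closest P3.

== RESULT ==
8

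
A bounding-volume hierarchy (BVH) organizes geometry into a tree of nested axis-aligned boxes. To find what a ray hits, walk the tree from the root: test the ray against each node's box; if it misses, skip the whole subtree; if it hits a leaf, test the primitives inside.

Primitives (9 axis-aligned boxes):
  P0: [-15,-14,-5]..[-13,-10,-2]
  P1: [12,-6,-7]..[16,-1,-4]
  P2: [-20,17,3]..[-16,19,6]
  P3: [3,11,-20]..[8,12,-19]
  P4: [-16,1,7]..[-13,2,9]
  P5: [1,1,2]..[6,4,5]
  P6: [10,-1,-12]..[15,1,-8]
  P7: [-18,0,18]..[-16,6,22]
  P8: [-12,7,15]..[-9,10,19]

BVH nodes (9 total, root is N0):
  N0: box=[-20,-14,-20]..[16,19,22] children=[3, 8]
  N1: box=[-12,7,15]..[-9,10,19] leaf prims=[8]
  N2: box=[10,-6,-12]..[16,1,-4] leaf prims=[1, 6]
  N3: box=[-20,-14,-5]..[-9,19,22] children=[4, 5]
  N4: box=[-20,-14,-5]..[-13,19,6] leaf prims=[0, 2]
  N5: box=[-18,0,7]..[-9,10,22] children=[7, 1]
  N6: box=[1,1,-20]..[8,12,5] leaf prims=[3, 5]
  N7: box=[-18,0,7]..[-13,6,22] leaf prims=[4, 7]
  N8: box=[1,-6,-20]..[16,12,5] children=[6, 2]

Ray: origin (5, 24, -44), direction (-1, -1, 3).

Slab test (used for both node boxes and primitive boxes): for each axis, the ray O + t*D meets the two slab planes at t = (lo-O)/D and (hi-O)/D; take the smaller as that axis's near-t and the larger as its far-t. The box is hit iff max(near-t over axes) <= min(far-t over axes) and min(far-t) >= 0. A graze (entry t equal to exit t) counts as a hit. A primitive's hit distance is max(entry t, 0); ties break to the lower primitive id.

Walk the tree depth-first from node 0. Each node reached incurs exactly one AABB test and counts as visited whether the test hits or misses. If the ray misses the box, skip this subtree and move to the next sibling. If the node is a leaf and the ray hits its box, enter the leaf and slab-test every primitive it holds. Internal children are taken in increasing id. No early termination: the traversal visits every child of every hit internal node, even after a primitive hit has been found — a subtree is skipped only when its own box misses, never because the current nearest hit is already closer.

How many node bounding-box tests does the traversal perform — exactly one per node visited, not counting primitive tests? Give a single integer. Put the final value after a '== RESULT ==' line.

Walk:
N0 x:[-11,25] y:[5,38] z:[8,22] -> hit [8,22], descend [3, 8]
  N3 x:[14,25] y:[5,38] z:[13,22] -> hit [14,22], descend [4, 5]
    N4 x:[18,25] y:[5,38] z:[13,50/3] -> miss, prune
    N5 x:[14,23] y:[14,24] z:[17,22] -> hit [17,22], descend [1, 7]
      N1 x:[14,17] y:[14,17] z:[59/3,21] -> miss, prune
      N7 x:[18,23] y:[18,24] z:[17,22] -> hit [18,22] leaf, test {P4(miss), P7@t=21}
  N8 x:[-11,4] y:[12,30] z:[8,49/3] -> miss, prune

order=[0, 3, 4, 5, 1, 7, 8]  |boxes|=7  |leaves|=1  hit=P7

== RESULT ==
7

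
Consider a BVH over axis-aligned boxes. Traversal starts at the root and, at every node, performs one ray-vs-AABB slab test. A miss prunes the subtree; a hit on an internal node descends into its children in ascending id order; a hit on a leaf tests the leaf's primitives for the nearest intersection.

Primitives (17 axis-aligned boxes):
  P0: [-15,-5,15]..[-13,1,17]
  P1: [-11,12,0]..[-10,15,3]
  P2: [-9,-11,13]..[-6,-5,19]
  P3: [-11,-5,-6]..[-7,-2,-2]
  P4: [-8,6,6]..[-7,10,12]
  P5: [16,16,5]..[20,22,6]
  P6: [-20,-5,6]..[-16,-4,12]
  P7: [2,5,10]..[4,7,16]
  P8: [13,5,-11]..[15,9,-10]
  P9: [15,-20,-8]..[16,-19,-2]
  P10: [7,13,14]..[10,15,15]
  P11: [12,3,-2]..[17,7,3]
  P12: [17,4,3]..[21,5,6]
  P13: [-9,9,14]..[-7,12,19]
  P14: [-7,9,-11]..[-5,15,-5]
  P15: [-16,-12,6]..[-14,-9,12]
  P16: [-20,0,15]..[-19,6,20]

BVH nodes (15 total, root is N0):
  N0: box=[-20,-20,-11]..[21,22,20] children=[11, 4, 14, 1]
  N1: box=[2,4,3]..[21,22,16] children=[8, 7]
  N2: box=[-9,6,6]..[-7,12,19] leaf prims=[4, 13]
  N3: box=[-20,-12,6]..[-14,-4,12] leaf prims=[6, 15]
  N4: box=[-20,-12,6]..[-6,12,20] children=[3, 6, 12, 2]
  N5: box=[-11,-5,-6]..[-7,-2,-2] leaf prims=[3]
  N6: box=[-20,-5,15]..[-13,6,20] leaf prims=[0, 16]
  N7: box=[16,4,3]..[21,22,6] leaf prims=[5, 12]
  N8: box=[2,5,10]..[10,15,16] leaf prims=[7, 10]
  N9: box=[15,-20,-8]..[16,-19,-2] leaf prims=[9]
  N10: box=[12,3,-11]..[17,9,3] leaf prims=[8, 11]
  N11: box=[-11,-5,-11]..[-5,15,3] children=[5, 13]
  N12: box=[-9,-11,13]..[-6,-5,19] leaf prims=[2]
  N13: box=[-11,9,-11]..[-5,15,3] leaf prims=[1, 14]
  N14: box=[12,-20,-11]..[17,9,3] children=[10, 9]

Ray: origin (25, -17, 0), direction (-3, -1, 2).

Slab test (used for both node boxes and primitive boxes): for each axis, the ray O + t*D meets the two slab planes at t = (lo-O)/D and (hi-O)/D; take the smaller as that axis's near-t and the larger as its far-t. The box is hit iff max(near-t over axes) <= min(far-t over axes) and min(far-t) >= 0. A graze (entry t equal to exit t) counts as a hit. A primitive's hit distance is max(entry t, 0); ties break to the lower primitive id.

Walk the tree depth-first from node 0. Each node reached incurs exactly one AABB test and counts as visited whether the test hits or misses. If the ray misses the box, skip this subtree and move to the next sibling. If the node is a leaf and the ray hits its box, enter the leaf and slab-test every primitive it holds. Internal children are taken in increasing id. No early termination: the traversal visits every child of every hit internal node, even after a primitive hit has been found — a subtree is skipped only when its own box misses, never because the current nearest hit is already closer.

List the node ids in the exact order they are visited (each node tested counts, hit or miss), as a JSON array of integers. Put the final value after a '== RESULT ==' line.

Walk:
N0 x:[4/3,15] y:[-39,3] z:[-11/2,10] -> hit [4/3,3], descend [1, 4, 11, 14]
  N1 x:[4/3,23/3] y:[-39,-21] z:[3/2,8] -> miss, prune
  N4 x:[31/3,15] y:[-29,-5] z:[3,10] -> miss, prune
  N11 x:[10,12] y:[-32,-12] z:[-11/2,3/2] -> miss, prune
  N14 x:[8/3,13/3] y:[-26,3] z:[-11/2,3/2] -> miss, prune

order=[0, 1, 4, 11, 14]  |boxes|=5  |leaves|=0  hit=miss

== RESULT ==
[0, 1, 4, 11, 14]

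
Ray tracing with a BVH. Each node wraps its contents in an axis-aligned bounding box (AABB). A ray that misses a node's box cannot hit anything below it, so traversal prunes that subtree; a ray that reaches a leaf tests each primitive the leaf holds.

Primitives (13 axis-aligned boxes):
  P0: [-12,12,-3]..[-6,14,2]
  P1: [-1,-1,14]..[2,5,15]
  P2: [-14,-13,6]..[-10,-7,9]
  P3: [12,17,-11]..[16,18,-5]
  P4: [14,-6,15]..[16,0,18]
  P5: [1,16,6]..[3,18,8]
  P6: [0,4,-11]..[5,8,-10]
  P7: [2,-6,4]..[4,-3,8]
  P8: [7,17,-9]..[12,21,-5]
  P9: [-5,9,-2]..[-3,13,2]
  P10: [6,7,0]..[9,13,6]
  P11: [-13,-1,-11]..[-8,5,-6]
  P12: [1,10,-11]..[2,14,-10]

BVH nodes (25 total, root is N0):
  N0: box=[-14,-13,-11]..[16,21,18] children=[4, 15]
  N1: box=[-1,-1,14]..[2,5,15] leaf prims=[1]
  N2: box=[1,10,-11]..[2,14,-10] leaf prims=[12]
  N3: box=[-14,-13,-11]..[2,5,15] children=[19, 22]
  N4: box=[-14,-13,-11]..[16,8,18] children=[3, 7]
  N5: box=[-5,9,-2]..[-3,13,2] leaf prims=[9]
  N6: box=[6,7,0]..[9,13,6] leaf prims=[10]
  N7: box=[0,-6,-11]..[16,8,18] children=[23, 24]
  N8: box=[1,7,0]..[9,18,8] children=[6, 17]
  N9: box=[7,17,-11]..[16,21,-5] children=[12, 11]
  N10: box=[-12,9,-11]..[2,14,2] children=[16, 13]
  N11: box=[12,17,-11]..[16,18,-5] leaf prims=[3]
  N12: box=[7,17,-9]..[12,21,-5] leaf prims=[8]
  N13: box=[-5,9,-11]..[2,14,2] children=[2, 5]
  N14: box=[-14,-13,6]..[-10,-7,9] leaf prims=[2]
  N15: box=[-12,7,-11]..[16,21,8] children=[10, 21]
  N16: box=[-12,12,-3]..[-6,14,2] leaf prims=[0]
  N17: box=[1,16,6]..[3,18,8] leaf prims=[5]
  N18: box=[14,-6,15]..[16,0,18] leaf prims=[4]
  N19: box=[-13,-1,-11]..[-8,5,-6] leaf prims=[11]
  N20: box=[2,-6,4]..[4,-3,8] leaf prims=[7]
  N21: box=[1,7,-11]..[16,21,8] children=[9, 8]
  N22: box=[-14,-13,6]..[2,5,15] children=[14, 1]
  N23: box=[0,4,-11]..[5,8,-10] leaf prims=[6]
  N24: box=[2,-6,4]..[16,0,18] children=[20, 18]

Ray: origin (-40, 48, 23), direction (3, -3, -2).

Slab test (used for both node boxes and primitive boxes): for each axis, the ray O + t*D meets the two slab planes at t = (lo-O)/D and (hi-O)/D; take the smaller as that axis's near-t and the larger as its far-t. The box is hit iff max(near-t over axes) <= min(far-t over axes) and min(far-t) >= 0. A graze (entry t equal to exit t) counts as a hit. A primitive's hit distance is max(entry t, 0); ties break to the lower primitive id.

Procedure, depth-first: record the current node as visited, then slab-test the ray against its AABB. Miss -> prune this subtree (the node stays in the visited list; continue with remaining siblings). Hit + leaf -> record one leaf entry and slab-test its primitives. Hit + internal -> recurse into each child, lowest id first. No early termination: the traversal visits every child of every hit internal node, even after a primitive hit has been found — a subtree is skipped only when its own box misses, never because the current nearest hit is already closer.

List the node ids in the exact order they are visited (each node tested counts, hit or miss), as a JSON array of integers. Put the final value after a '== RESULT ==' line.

Traverse from the root:
N0 x:[26/3,56/3] y:[9,61/3] z:[5/2,17] -> hit [9,17], descend [4, 15]
  N4 x:[26/3,56/3] y:[40/3,61/3] z:[5/2,17] -> hit [40/3,17], descend [3, 7]
    N3 x:[26/3,14] y:[43/3,61/3] z:[4,17] -> miss, prune
    N7 x:[40/3,56/3] y:[40/3,18] z:[5/2,17] -> hit [40/3,17], descend [23, 24]
      N23 x:[40/3,15] y:[40/3,44/3] z:[33/2,17] -> miss, prune
      N24 x:[14,56/3] y:[16,18] z:[5/2,19/2] -> miss, prune
  N15 x:[28/3,56/3] y:[9,41/3] z:[15/2,17] -> hit [28/3,41/3], descend [10, 21]
    N10 x:[28/3,14] y:[34/3,13] z:[21/2,17] -> hit [34/3,13], descend [13, 16]
      N13 x:[35/3,14] y:[34/3,13] z:[21/2,17] -> hit [35/3,13], descend [2, 5]
        N2 x:[41/3,14] y:[34/3,38/3] z:[33/2,17] -> miss, prune
        N5 x:[35/3,37/3] y:[35/3,13] z:[21/2,25/2] -> hit [35/3,37/3] leaf, test {P9@t=35/3}
      N16 x:[28/3,34/3] y:[34/3,12] z:[21/2,13] -> hit [34/3,34/3] leaf, test {P0@t=34/3}
    N21 x:[41/3,56/3] y:[9,41/3] z:[15/2,17] -> hit [41/3,41/3], descend [8, 9]
      N8 x:[41/3,49/3] y:[10,41/3] z:[15/2,23/2] -> miss, prune
      N9 x:[47/3,56/3] y:[9,31/3] z:[14,17] -> miss, prune

Summary -> nodes [0, 4, 3, 7, 23, 24, 15, 10, 13, 2, 5, 16, 21, 8, 9]; box-tests=15; leaf-entries=2; first=P0

== RESULT ==
[0, 4, 3, 7, 23, 24, 15, 10, 13, 2, 5, 16, 21, 8, 9]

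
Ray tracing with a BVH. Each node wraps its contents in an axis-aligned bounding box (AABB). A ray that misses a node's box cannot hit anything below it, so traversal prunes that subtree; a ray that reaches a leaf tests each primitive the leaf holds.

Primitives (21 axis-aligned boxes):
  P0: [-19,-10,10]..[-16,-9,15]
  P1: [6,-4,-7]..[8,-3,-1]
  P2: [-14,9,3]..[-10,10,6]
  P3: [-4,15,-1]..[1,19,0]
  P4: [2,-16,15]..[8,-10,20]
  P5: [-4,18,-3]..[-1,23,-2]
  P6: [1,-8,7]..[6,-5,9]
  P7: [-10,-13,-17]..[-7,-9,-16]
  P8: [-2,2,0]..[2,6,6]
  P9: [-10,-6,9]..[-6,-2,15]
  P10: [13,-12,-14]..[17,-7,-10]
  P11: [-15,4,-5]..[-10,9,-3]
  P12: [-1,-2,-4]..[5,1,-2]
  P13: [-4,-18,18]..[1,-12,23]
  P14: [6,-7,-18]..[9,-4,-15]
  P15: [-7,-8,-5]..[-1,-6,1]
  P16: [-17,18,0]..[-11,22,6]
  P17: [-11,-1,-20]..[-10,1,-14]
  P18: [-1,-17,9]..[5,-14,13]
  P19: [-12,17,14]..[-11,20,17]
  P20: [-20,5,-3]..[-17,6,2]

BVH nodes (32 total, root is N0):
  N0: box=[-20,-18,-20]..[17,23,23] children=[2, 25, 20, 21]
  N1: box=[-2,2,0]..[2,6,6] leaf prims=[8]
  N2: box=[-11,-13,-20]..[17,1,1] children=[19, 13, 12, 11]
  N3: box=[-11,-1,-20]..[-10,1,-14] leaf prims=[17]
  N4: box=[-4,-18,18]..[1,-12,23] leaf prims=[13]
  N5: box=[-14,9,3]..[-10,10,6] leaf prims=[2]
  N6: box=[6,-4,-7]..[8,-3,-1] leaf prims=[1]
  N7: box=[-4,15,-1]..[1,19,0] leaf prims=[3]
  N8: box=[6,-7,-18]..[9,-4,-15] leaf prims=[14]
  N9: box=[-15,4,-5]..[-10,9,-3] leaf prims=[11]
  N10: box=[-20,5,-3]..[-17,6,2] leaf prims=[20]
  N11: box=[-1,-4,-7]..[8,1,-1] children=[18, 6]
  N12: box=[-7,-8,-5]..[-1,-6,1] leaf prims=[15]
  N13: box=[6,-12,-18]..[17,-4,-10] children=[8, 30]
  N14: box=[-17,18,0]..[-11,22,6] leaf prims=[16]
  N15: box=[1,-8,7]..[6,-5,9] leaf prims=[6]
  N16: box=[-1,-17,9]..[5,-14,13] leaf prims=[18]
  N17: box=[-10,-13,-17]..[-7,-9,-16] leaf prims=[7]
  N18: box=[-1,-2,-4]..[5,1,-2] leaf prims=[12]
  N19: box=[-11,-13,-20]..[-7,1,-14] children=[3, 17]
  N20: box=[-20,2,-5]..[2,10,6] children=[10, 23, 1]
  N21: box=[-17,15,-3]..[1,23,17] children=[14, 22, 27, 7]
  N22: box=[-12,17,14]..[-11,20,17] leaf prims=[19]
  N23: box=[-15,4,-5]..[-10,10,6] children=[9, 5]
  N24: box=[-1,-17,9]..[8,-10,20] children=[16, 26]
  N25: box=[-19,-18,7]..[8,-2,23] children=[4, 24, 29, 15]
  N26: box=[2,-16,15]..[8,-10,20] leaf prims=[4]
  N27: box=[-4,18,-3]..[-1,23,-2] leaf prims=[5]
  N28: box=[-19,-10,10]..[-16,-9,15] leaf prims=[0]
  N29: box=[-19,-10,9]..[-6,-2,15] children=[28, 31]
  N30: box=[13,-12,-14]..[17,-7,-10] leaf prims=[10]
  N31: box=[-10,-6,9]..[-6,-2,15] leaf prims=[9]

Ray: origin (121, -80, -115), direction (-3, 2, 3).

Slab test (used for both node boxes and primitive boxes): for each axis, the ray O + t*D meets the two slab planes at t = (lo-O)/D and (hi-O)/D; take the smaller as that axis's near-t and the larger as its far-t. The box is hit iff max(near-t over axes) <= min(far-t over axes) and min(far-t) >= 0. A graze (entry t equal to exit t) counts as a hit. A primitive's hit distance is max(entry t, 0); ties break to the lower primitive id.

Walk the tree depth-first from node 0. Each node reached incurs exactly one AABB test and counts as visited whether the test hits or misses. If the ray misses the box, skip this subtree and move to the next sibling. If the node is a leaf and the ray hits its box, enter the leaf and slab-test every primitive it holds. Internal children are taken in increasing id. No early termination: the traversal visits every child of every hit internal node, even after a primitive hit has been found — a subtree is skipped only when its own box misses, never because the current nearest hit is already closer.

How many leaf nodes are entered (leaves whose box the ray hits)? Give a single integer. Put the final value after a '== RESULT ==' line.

Walk:
N0 x:[104/3,47] y:[31,103/2] z:[95/3,46] -> hit [104/3,46], descend [2, 20, 21, 25]
  N2 x:[104/3,44] y:[67/2,81/2] z:[95/3,116/3] -> hit [104/3,116/3], descend [11, 12, 13, 19]
    N11 x:[113/3,122/3] y:[38,81/2] z:[36,38] -> hit [38,38], descend [6, 18]
      N6 x:[113/3,115/3] y:[38,77/2] z:[36,38] -> hit [38,38] leaf, test {P1@t=38}
      N18 x:[116/3,122/3] y:[39,81/2] z:[37,113/3] -> miss, prune
    N12 x:[122/3,128/3] y:[36,37] z:[110/3,116/3] -> miss, prune
    N13 x:[104/3,115/3] y:[34,38] z:[97/3,35] -> hit [104/3,35], descend [8, 30]
      N8 x:[112/3,115/3] y:[73/2,38] z:[97/3,100/3] -> miss, prune
      N30 x:[104/3,36] y:[34,73/2] z:[101/3,35] -> hit [104/3,35] leaf, test {P10@t=104/3}
    N19 x:[128/3,44] y:[67/2,81/2] z:[95/3,101/3] -> miss, prune
  N20 x:[119/3,47] y:[41,45] z:[110/3,121/3] -> miss, prune
  N21 x:[40,46] y:[95/2,103/2] z:[112/3,44] -> miss, prune
  N25 x:[113/3,140/3] y:[31,39] z:[122/3,46] -> miss, prune

Summary -> nodes [0, 2, 11, 6, 18, 12, 13, 8, 30, 19, 20, 21, 25]; box-tests=13; leaf-entries=2; first=P10

== RESULT ==
2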